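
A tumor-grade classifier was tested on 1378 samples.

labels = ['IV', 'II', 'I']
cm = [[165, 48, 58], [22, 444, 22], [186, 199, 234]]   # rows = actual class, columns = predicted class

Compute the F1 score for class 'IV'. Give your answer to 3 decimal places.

0.512

F1 score = 2·TP/(2·TP+FP+FN).
IV: TP=165, FP=22+186=208, FN=48+58=106 → 330/644 = 0.5124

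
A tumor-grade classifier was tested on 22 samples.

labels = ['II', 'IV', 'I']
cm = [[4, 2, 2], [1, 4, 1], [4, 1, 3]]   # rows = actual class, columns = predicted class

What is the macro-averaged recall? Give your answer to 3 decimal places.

0.514

Per-class recall (TP/(TP+FN)):
  II: TP=4, FN=2+2=4 → 4/8 = 0.5000
  IV: TP=4, FN=1+1=2 → 4/6 = 0.6667
  I: TP=3, FN=4+1=5 → 3/8 = 0.3750
Macro-recall = mean = (0.5000 + 0.6667 + 0.3750) / 3 = 0.514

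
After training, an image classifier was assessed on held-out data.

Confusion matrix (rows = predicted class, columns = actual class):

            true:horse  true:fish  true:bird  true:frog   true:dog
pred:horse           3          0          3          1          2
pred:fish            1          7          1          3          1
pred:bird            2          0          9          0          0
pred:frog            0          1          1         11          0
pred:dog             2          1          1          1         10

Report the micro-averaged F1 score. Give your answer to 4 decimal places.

0.6557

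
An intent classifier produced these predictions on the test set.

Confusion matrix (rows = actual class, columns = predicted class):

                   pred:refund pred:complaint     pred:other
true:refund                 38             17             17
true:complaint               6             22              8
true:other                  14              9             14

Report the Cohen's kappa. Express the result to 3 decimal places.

0.247

Observed agreement pₒ = trace/N = 74/145 = 0.5103
Expected agreement pₑ = Σ (rowᵢ·colᵢ)/N² = (72·58 + 36·48 + 37·39)/145² = 0.3494
κ = (pₒ − pₑ)/(1 − pₑ) = (0.5103 − 0.3494)/(1 − 0.3494) = 0.247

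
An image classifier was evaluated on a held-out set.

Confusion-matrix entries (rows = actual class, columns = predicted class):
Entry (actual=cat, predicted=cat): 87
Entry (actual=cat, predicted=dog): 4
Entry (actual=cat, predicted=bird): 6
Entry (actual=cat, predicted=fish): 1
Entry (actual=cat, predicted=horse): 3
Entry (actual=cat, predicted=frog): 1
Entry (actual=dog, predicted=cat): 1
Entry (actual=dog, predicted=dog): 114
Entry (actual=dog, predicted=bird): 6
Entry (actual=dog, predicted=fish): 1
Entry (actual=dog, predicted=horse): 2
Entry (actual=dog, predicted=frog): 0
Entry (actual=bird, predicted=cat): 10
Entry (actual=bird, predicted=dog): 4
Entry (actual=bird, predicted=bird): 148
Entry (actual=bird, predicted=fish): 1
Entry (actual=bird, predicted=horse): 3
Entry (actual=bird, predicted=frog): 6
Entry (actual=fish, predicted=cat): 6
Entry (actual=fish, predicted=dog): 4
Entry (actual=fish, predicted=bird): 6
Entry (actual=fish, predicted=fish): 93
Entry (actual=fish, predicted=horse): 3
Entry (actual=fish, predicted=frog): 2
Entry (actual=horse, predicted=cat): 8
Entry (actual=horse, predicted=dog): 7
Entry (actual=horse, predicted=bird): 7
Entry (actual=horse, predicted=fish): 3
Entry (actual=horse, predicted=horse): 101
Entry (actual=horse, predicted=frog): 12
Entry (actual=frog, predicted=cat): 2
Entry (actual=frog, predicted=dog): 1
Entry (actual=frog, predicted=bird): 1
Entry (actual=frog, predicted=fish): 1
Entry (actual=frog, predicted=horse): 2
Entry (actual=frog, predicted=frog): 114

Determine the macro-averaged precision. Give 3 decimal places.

Per-class precision (TP/(TP+FP)):
  cat: TP=87, FP=1+10+6+8+2=27 → 87/114 = 0.7632
  dog: TP=114, FP=4+4+4+7+1=20 → 114/134 = 0.8507
  bird: TP=148, FP=6+6+6+7+1=26 → 148/174 = 0.8506
  fish: TP=93, FP=1+1+1+3+1=7 → 93/100 = 0.9300
  horse: TP=101, FP=3+2+3+3+2=13 → 101/114 = 0.8860
  frog: TP=114, FP=1+0+6+2+12=21 → 114/135 = 0.8444
Macro-precision = mean = (0.7632 + 0.8507 + 0.8506 + 0.9300 + 0.8860 + 0.8444) / 6 = 0.854

0.854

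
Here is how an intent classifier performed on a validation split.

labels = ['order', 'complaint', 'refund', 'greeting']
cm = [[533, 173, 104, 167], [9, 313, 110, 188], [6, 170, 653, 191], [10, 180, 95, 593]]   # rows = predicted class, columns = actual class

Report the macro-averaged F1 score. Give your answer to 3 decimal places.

0.593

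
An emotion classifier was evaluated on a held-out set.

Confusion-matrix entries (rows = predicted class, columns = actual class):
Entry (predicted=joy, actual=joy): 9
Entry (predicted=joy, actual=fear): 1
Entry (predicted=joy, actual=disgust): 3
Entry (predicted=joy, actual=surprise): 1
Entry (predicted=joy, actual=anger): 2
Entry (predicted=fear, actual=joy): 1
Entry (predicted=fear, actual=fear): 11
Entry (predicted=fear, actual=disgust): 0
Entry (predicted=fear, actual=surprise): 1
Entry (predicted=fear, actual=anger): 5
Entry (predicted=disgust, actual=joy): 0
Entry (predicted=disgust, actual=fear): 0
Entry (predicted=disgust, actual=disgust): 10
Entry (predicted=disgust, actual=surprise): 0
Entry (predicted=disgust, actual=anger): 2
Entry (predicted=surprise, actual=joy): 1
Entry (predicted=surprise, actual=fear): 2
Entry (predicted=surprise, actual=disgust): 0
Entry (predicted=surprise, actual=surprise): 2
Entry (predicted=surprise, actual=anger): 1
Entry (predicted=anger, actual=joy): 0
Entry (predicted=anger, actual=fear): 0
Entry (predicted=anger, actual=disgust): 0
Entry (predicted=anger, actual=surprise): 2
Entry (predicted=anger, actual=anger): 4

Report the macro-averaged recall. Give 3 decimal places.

0.598

Per-class recall (TP/(TP+FN)):
  joy: TP=9, FN=1+0+1+0=2 → 9/11 = 0.8182
  fear: TP=11, FN=1+0+2+0=3 → 11/14 = 0.7857
  disgust: TP=10, FN=3+0+0+0=3 → 10/13 = 0.7692
  surprise: TP=2, FN=1+1+0+2=4 → 2/6 = 0.3333
  anger: TP=4, FN=2+5+2+1=10 → 4/14 = 0.2857
Macro-recall = mean = (0.8182 + 0.7857 + 0.7692 + 0.3333 + 0.2857) / 5 = 0.598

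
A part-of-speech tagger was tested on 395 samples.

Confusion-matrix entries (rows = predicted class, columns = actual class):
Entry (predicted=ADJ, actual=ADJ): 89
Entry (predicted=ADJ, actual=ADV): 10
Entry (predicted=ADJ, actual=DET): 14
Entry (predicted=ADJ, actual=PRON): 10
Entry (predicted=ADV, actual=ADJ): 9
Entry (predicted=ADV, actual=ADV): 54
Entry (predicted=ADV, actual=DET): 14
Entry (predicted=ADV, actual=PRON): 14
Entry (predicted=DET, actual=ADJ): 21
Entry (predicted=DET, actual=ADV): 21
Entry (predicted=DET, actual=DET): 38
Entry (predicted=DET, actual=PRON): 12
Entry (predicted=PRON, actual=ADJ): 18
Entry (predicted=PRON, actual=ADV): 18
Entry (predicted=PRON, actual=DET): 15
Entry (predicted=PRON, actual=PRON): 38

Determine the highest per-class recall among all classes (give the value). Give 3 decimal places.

Per-class recall (TP/(TP+FN)):
  ADJ: TP=89, FN=9+21+18=48 → 89/137 = 0.6496
  ADV: TP=54, FN=10+21+18=49 → 54/103 = 0.5243
  DET: TP=38, FN=14+14+15=43 → 38/81 = 0.4691
  PRON: TP=38, FN=10+14+12=36 → 38/74 = 0.5135
Highest is class 'ADJ' with recall = 0.650.

0.650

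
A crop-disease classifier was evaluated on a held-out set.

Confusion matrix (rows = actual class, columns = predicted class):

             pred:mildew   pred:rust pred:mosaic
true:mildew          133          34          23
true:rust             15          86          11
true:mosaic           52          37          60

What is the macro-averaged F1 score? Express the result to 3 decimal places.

0.605

Per-class F1 score (2·TP/(2·TP+FP+FN)):
  mildew: TP=133, FP=15+52=67, FN=34+23=57 → 266/390 = 0.6821
  rust: TP=86, FP=34+37=71, FN=15+11=26 → 172/269 = 0.6394
  mosaic: TP=60, FP=23+11=34, FN=52+37=89 → 120/243 = 0.4938
Macro-F1 score = mean = (0.6821 + 0.6394 + 0.4938) / 3 = 0.605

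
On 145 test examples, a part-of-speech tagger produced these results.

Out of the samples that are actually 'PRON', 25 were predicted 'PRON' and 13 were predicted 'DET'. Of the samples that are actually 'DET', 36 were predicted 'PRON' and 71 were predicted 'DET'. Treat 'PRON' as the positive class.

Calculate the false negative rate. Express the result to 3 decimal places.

0.342

FNR = FN/(FN+TP) = 13/(13+25) = 0.342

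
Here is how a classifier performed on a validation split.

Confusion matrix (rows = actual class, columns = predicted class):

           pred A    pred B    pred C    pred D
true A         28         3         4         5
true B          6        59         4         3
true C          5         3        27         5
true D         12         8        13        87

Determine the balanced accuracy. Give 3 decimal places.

0.730

Balanced accuracy = mean of per-class recall.
  A: recall = 28/40 = 0.7000
  B: recall = 59/72 = 0.8194
  C: recall = 27/40 = 0.6750
  D: recall = 87/120 = 0.7250
Mean = (0.7000 + 0.8194 + 0.6750 + 0.7250) / 4 = 0.730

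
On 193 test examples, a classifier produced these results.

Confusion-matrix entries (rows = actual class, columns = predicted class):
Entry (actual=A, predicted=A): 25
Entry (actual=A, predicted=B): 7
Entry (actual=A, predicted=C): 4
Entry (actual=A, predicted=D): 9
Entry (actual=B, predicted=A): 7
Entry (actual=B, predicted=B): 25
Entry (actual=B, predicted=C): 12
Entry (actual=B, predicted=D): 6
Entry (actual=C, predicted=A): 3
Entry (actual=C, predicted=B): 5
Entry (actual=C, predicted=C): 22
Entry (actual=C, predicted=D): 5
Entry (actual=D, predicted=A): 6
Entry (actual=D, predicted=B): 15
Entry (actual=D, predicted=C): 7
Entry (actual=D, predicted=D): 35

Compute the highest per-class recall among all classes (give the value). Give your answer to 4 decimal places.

0.6286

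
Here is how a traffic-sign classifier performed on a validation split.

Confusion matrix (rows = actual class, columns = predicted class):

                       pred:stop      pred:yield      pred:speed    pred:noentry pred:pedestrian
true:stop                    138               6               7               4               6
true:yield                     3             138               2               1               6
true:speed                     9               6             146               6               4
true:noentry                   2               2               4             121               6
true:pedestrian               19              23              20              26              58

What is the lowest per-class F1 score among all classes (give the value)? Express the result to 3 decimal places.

0.513

Per-class F1 score (2·TP/(2·TP+FP+FN)):
  stop: TP=138, FP=3+9+2+19=33, FN=6+7+4+6=23 → 276/332 = 0.8313
  yield: TP=138, FP=6+6+2+23=37, FN=3+2+1+6=12 → 276/325 = 0.8492
  speed: TP=146, FP=7+2+4+20=33, FN=9+6+6+4=25 → 292/350 = 0.8343
  noentry: TP=121, FP=4+1+6+26=37, FN=2+2+4+6=14 → 242/293 = 0.8259
  pedestrian: TP=58, FP=6+6+4+6=22, FN=19+23+20+26=88 → 116/226 = 0.5133
Lowest is class 'pedestrian' with F1 score = 0.513.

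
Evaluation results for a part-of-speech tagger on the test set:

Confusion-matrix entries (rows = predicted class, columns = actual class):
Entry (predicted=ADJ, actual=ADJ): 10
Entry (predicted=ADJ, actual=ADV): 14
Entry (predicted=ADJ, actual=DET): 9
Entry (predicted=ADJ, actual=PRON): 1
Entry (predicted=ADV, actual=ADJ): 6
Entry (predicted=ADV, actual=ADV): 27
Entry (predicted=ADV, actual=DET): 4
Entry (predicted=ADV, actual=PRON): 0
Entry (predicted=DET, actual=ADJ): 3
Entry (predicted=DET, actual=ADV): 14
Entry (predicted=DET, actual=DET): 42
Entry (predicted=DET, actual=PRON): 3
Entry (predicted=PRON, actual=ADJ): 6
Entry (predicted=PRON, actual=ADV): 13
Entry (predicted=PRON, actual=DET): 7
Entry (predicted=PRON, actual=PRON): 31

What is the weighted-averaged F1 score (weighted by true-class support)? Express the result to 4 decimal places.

Per-class F1 score (2·TP/(2·TP+FP+FN)):
  ADJ: TP=10, FP=14+9+1=24, FN=6+3+6=15 → 20/59 = 0.33898
  ADV: TP=27, FP=6+4+0=10, FN=14+14+13=41 → 54/105 = 0.51429
  DET: TP=42, FP=3+14+3=20, FN=9+4+7=20 → 84/124 = 0.67742
  PRON: TP=31, FP=6+13+7=26, FN=1+0+3=4 → 62/92 = 0.67391
Weighted-F1 score = Σ (supportᵢ/N)·F1 scoreᵢ with N=190: (25/190)·0.33898 + (68/190)·0.51429 + (62/190)·0.67742 + (35/190)·0.67391 = 0.5739

0.5739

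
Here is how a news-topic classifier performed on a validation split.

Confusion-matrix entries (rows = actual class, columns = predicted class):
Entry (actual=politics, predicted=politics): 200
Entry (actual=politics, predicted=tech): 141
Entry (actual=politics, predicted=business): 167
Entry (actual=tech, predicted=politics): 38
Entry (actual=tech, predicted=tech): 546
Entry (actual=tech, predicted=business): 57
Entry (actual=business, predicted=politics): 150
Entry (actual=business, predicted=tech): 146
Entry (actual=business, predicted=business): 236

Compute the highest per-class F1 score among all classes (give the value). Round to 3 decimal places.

Per-class F1 score (2·TP/(2·TP+FP+FN)):
  politics: TP=200, FP=38+150=188, FN=141+167=308 → 400/896 = 0.4464
  tech: TP=546, FP=141+146=287, FN=38+57=95 → 1092/1474 = 0.7408
  business: TP=236, FP=167+57=224, FN=150+146=296 → 472/992 = 0.4758
Highest is class 'tech' with F1 score = 0.741.

0.741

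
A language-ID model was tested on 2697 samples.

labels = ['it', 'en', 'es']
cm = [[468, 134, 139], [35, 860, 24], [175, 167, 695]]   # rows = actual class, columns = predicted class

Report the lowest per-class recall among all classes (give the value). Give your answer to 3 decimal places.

0.632

Per-class recall (TP/(TP+FN)):
  it: TP=468, FN=134+139=273 → 468/741 = 0.6316
  en: TP=860, FN=35+24=59 → 860/919 = 0.9358
  es: TP=695, FN=175+167=342 → 695/1037 = 0.6702
Lowest is class 'it' with recall = 0.632.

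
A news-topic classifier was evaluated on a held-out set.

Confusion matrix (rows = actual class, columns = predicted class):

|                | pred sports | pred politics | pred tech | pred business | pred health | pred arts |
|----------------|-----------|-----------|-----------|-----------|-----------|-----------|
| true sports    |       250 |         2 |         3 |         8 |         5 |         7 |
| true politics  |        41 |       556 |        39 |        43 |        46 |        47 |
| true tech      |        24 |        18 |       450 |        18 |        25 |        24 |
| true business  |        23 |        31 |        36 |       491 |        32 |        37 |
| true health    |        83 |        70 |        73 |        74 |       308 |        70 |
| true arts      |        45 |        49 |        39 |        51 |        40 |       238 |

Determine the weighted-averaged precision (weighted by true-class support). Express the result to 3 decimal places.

0.682

Per-class precision (TP/(TP+FP)):
  sports: TP=250, FP=41+24+23+83+45=216 → 250/466 = 0.5365
  politics: TP=556, FP=2+18+31+70+49=170 → 556/726 = 0.7658
  tech: TP=450, FP=3+39+36+73+39=190 → 450/640 = 0.7031
  business: TP=491, FP=8+43+18+74+51=194 → 491/685 = 0.7168
  health: TP=308, FP=5+46+25+32+40=148 → 308/456 = 0.6754
  arts: TP=238, FP=7+47+24+37+70=185 → 238/423 = 0.5626
Weighted-precision = Σ (supportᵢ/N)·precisionᵢ with N=3396: (275/3396)·0.5365 + (772/3396)·0.7658 + (559/3396)·0.7031 + (650/3396)·0.7168 + (678/3396)·0.6754 + (462/3396)·0.5626 = 0.682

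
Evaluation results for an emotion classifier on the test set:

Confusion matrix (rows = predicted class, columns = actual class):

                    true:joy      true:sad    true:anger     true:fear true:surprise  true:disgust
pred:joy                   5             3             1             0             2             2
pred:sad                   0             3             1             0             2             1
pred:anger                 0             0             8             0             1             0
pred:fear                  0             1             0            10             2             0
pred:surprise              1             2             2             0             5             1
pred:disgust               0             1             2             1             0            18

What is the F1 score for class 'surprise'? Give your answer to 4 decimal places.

0.4348

One-vs-rest for 'surprise': TP = diagonal; FP = other classes predicted 'surprise'; FN = 'surprise' predicted as other.
F1 score = 2·TP/(2·TP+FP+FN).
surprise: TP=5, FP=1+2+2+0+1=6, FN=2+2+1+2+0=7 → 10/23 = 0.43478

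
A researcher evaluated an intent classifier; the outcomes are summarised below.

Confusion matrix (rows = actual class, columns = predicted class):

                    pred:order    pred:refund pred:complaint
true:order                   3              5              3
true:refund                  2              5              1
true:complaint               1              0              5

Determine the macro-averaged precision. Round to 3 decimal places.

0.519

Per-class precision (TP/(TP+FP)):
  order: TP=3, FP=2+1=3 → 3/6 = 0.5000
  refund: TP=5, FP=5+0=5 → 5/10 = 0.5000
  complaint: TP=5, FP=3+1=4 → 5/9 = 0.5556
Macro-precision = mean = (0.5000 + 0.5000 + 0.5556) / 3 = 0.519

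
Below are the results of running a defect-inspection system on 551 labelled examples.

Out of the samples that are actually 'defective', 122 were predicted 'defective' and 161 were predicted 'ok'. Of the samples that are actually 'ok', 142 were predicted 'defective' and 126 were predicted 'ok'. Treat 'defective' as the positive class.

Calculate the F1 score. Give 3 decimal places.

Precision = TP/(TP+FP) = 122/264 = 0.4621
Recall = TP/(TP+FN) = 122/283 = 0.4311
F1 = 2·TP/(2·TP+FP+FN) = 244/547 = 0.446

0.446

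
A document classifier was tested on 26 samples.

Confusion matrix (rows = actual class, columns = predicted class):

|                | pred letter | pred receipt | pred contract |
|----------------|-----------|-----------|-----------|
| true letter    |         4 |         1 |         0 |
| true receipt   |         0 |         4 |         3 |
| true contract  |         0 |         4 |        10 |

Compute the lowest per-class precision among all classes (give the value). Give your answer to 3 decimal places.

Per-class precision (TP/(TP+FP)):
  letter: TP=4, FP=0+0=0 → 4/4 = 1.0000
  receipt: TP=4, FP=1+4=5 → 4/9 = 0.4444
  contract: TP=10, FP=0+3=3 → 10/13 = 0.7692
Lowest is class 'receipt' with precision = 0.444.

0.444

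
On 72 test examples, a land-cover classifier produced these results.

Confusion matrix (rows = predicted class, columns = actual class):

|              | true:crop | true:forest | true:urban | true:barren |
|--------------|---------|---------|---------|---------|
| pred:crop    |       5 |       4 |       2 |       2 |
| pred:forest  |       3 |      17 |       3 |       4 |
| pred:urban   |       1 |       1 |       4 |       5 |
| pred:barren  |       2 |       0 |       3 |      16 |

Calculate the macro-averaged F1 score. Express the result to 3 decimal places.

0.531

Per-class F1 score (2·TP/(2·TP+FP+FN)):
  crop: TP=5, FP=4+2+2=8, FN=3+1+2=6 → 10/24 = 0.4167
  forest: TP=17, FP=3+3+4=10, FN=4+1+0=5 → 34/49 = 0.6939
  urban: TP=4, FP=1+1+5=7, FN=2+3+3=8 → 8/23 = 0.3478
  barren: TP=16, FP=2+0+3=5, FN=2+4+5=11 → 32/48 = 0.6667
Macro-F1 score = mean = (0.4167 + 0.6939 + 0.3478 + 0.6667) / 4 = 0.531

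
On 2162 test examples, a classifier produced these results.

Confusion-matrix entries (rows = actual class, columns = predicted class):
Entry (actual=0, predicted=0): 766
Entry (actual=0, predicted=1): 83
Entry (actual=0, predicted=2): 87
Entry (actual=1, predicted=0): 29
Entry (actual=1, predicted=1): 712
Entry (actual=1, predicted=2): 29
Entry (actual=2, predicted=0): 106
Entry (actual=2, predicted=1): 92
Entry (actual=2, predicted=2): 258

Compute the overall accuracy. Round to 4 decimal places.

Accuracy = trace / total = (766+712+258=1736) / 2162 = 1736/2162 = 0.8030

0.8030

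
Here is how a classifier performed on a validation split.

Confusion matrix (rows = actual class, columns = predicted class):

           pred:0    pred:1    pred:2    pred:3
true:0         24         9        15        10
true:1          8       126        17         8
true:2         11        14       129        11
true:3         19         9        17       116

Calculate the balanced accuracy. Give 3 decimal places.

0.677

Balanced accuracy = mean of per-class recall.
  0: recall = 24/58 = 0.4138
  1: recall = 126/159 = 0.7925
  2: recall = 129/165 = 0.7818
  3: recall = 116/161 = 0.7205
Mean = (0.4138 + 0.7925 + 0.7818 + 0.7205) / 4 = 0.677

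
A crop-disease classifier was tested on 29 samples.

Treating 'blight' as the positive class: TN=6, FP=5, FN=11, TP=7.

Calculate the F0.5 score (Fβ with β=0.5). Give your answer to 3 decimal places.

0.530

Fβ = (1+β²)·TP / ((1+β²)·TP + β²·FN + FP), with β²=1/4
= 1.25·7 / (1.25·7 + 0.25·11 + 5) = 0.530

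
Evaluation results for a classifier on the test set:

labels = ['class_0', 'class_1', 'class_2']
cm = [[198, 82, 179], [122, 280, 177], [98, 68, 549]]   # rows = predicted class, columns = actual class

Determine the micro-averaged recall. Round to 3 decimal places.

0.586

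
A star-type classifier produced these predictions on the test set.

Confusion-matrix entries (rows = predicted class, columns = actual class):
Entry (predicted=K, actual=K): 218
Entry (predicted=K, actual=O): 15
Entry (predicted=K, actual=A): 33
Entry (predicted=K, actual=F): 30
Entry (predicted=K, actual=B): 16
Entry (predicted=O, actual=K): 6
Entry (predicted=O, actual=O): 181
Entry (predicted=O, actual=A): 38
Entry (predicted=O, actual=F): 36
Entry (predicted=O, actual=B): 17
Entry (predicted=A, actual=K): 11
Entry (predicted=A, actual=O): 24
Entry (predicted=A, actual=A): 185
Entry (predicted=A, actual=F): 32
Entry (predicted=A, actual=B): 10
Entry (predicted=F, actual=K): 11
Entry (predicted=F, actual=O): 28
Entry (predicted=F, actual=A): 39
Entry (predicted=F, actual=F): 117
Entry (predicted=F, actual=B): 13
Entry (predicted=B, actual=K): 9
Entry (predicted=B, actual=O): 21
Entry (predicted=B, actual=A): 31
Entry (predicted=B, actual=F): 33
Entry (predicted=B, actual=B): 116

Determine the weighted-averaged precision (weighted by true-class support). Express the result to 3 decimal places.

Per-class precision (TP/(TP+FP)):
  K: TP=218, FP=15+33+30+16=94 → 218/312 = 0.6987
  O: TP=181, FP=6+38+36+17=97 → 181/278 = 0.6511
  A: TP=185, FP=11+24+32+10=77 → 185/262 = 0.7061
  F: TP=117, FP=11+28+39+13=91 → 117/208 = 0.5625
  B: TP=116, FP=9+21+31+33=94 → 116/210 = 0.5524
Weighted-precision = Σ (supportᵢ/N)·precisionᵢ with N=1270: (255/1270)·0.6987 + (269/1270)·0.6511 + (326/1270)·0.7061 + (248/1270)·0.5625 + (172/1270)·0.5524 = 0.644

0.644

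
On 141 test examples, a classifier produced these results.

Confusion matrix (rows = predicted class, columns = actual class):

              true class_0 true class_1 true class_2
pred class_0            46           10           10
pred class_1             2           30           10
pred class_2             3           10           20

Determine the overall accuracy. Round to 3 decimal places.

Accuracy = trace / total = (46+30+20=96) / 141 = 96/141 = 0.681

0.681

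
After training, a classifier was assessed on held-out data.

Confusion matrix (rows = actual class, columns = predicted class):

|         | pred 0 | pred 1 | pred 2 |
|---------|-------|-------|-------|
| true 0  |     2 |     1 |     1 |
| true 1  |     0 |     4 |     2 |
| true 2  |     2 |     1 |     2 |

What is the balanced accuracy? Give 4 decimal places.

0.5222

Balanced accuracy = mean of per-class recall.
  0: recall = 2/4 = 0.50000
  1: recall = 4/6 = 0.66667
  2: recall = 2/5 = 0.40000
Mean = (0.50000 + 0.66667 + 0.40000) / 3 = 0.5222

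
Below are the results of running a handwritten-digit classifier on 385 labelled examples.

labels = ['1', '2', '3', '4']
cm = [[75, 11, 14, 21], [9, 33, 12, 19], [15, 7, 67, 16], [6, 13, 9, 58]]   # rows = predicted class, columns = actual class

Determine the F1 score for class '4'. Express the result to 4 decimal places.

Treat '4' as positive and all other classes as negative.
F1 score = 2·TP/(2·TP+FP+FN).
4: TP=58, FP=6+13+9=28, FN=21+19+16=56 → 116/200 = 0.58000

0.5800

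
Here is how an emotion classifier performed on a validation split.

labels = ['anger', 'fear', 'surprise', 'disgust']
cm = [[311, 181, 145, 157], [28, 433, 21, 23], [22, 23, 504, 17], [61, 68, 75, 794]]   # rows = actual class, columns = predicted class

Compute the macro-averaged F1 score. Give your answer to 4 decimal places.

0.6986

Per-class F1 score (2·TP/(2·TP+FP+FN)):
  anger: TP=311, FP=28+22+61=111, FN=181+145+157=483 → 622/1216 = 0.51151
  fear: TP=433, FP=181+23+68=272, FN=28+21+23=72 → 866/1210 = 0.71570
  surprise: TP=504, FP=145+21+75=241, FN=22+23+17=62 → 1008/1311 = 0.76888
  disgust: TP=794, FP=157+23+17=197, FN=61+68+75=204 → 1588/1989 = 0.79839
Macro-F1 score = mean = (0.51151 + 0.71570 + 0.76888 + 0.79839) / 4 = 0.6986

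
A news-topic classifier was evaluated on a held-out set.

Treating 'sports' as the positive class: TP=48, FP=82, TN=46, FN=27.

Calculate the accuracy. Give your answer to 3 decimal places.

0.463

Accuracy = (TP+TN)/N = (48+46)/203 = 0.463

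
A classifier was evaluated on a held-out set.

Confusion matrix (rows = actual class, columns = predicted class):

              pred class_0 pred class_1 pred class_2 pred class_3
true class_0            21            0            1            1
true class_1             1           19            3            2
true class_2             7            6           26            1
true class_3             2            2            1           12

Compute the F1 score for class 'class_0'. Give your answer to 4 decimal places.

0.7778

F1 score = 2·TP/(2·TP+FP+FN).
class_0: TP=21, FP=1+7+2=10, FN=0+1+1=2 → 42/54 = 0.77778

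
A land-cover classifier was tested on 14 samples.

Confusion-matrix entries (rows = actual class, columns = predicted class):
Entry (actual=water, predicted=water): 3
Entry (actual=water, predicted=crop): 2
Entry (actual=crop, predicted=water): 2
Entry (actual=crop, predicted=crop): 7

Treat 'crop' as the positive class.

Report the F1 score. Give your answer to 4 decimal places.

0.7778

Precision = TP/(TP+FP) = 7/9 = 0.7778
Recall = TP/(TP+FN) = 7/9 = 0.7778
F1 = 2·TP/(2·TP+FP+FN) = 14/18 = 0.7778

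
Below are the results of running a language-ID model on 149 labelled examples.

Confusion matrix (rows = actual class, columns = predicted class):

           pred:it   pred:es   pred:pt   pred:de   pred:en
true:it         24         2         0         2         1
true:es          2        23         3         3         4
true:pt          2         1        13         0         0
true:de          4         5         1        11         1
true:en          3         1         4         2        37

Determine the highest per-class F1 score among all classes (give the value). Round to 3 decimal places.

0.822

Per-class F1 score (2·TP/(2·TP+FP+FN)):
  it: TP=24, FP=2+2+4+3=11, FN=2+0+2+1=5 → 48/64 = 0.7500
  es: TP=23, FP=2+1+5+1=9, FN=2+3+3+4=12 → 46/67 = 0.6866
  pt: TP=13, FP=0+3+1+4=8, FN=2+1+0+0=3 → 26/37 = 0.7027
  de: TP=11, FP=2+3+0+2=7, FN=4+5+1+1=11 → 22/40 = 0.5500
  en: TP=37, FP=1+4+0+1=6, FN=3+1+4+2=10 → 74/90 = 0.8222
Highest is class 'en' with F1 score = 0.822.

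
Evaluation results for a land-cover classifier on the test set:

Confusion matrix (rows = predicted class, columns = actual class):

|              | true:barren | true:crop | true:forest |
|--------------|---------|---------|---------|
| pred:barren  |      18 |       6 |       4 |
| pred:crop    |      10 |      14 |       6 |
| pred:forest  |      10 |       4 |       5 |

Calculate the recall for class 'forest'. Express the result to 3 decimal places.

Take TP from the diagonal, FP from the rest of the 'forest' prediction marginal, FN from the rest of the 'forest' actual marginal.
recall = TP/(TP+FN).
forest: TP=5, FN=4+6=10 → 5/15 = 0.3333

0.333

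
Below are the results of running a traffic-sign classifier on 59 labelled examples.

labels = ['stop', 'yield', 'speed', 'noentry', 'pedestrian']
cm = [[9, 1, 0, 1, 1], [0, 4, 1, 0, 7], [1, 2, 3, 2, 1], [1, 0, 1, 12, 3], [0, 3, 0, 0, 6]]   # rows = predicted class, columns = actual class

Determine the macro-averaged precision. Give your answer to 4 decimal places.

Per-class precision (TP/(TP+FP)):
  stop: TP=9, FP=1+0+1+1=3 → 9/12 = 0.75000
  yield: TP=4, FP=0+1+0+7=8 → 4/12 = 0.33333
  speed: TP=3, FP=1+2+2+1=6 → 3/9 = 0.33333
  noentry: TP=12, FP=1+0+1+3=5 → 12/17 = 0.70588
  pedestrian: TP=6, FP=0+3+0+0=3 → 6/9 = 0.66667
Macro-precision = mean = (0.75000 + 0.33333 + 0.33333 + 0.70588 + 0.66667) / 5 = 0.5578

0.5578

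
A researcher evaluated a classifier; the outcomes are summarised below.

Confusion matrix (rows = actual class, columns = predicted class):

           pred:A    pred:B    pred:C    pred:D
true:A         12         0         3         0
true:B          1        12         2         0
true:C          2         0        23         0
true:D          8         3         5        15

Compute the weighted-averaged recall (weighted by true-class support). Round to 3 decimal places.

0.721

Per-class recall (TP/(TP+FN)):
  A: TP=12, FN=0+3+0=3 → 12/15 = 0.8000
  B: TP=12, FN=1+2+0=3 → 12/15 = 0.8000
  C: TP=23, FN=2+0+0=2 → 23/25 = 0.9200
  D: TP=15, FN=8+3+5=16 → 15/31 = 0.4839
Weighted-recall = Σ (supportᵢ/N)·recallᵢ with N=86: (15/86)·0.8000 + (15/86)·0.8000 + (25/86)·0.9200 + (31/86)·0.4839 = 0.721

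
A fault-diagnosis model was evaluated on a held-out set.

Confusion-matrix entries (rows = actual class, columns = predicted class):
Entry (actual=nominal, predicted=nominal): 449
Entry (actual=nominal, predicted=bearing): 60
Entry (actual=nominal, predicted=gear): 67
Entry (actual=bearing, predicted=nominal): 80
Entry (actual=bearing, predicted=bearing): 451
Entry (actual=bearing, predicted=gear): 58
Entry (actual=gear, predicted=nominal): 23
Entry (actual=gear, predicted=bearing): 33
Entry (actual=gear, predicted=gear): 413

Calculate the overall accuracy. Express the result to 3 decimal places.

Accuracy = trace / total = (449+451+413=1313) / 1634 = 1313/1634 = 0.804

0.804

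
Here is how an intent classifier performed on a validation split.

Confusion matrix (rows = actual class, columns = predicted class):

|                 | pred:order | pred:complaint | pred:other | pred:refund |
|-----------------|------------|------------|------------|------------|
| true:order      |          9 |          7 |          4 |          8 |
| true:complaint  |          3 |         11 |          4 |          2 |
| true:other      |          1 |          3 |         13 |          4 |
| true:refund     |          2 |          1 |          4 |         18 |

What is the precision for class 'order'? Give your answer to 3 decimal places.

Take TP from the diagonal, FP from the rest of the 'order' prediction marginal, FN from the rest of the 'order' actual marginal.
precision = TP/(TP+FP).
order: TP=9, FP=3+1+2=6 → 9/15 = 0.6000

0.600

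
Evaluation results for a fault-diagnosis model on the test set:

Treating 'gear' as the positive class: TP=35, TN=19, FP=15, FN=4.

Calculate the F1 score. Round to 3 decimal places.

Precision = TP/(TP+FP) = 35/50 = 0.7000
Recall = TP/(TP+FN) = 35/39 = 0.8974
F1 = 2·TP/(2·TP+FP+FN) = 70/89 = 0.787

0.787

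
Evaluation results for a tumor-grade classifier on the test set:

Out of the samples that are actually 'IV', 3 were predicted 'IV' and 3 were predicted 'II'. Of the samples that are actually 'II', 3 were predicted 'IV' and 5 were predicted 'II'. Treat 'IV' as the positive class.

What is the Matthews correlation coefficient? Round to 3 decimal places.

0.125

MCC = (TP·TN − FP·FN) / √((TP+FP)(TP+FN)(TN+FP)(TN+FN))
Numerator = 3·5 − 3·3 = 6
Denominator = √(6·6·8·8) = √2304 = 48.0000
MCC = 6 / 48.0000 = 0.125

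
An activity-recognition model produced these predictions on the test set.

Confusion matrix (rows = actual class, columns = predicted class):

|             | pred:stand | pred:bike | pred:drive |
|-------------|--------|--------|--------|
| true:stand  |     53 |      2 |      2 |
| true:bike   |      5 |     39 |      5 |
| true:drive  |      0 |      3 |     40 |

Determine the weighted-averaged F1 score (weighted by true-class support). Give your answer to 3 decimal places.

Per-class F1 score (2·TP/(2·TP+FP+FN)):
  stand: TP=53, FP=5+0=5, FN=2+2=4 → 106/115 = 0.9217
  bike: TP=39, FP=2+3=5, FN=5+5=10 → 78/93 = 0.8387
  drive: TP=40, FP=2+5=7, FN=0+3=3 → 80/90 = 0.8889
Weighted-F1 score = Σ (supportᵢ/N)·F1 scoreᵢ with N=149: (57/149)·0.9217 + (49/149)·0.8387 + (43/149)·0.8889 = 0.885

0.885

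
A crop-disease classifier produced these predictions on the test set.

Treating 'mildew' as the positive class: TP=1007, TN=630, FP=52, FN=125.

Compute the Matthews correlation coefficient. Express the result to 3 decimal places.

MCC = (TP·TN − FP·FN) / √((TP+FP)(TP+FN)(TN+FP)(TN+FN))
Numerator = 1007·630 − 52·125 = 627910
Denominator = √(1059·1132·682·755) = √617267929080 = 785664.0052
MCC = 627910 / 785664.0052 = 0.799

0.799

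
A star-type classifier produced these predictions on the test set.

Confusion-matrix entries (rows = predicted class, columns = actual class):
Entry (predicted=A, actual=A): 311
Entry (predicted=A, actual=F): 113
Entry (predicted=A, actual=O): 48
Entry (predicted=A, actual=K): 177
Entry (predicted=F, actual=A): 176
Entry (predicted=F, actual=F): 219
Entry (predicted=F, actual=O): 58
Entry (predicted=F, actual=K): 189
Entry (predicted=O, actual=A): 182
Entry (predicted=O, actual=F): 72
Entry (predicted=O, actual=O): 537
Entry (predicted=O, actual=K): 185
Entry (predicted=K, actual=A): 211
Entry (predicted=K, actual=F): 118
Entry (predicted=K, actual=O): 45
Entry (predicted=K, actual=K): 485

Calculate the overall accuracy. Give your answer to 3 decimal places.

0.496

Accuracy = trace / total = (311+219+537+485=1552) / 3126 = 1552/3126 = 0.496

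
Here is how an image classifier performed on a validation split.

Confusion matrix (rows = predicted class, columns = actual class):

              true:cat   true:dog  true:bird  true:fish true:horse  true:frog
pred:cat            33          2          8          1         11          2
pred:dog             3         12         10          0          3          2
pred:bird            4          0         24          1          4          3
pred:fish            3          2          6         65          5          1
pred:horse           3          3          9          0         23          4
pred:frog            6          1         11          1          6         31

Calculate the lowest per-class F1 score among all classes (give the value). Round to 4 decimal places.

0.4615

Per-class F1 score (2·TP/(2·TP+FP+FN)):
  cat: TP=33, FP=2+8+1+11+2=24, FN=3+4+3+3+6=19 → 66/109 = 0.60550
  dog: TP=12, FP=3+10+0+3+2=18, FN=2+0+2+3+1=8 → 24/50 = 0.48000
  bird: TP=24, FP=4+0+1+4+3=12, FN=8+10+6+9+11=44 → 48/104 = 0.46154
  fish: TP=65, FP=3+2+6+5+1=17, FN=1+0+1+0+1=3 → 130/150 = 0.86667
  horse: TP=23, FP=3+3+9+0+4=19, FN=11+3+4+5+6=29 → 46/94 = 0.48936
  frog: TP=31, FP=6+1+11+1+6=25, FN=2+2+3+1+4=12 → 62/99 = 0.62626
Lowest is class 'bird' with F1 score = 0.4615.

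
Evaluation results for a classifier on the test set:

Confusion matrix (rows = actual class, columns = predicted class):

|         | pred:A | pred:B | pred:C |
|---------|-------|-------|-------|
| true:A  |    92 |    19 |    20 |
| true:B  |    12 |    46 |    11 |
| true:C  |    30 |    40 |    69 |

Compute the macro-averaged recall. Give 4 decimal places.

0.6218

Per-class recall (TP/(TP+FN)):
  A: TP=92, FN=19+20=39 → 92/131 = 0.70229
  B: TP=46, FN=12+11=23 → 46/69 = 0.66667
  C: TP=69, FN=30+40=70 → 69/139 = 0.49640
Macro-recall = mean = (0.70229 + 0.66667 + 0.49640) / 3 = 0.6218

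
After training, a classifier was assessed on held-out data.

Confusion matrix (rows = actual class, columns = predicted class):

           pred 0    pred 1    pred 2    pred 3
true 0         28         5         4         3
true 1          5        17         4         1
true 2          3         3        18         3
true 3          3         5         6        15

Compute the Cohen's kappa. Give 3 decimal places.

0.508

Observed agreement pₒ = trace/N = 78/123 = 0.6341
Expected agreement pₑ = Σ (rowᵢ·colᵢ)/N² = (40·39 + 27·30 + 27·32 + 29·22)/123² = 0.2559
κ = (pₒ − pₑ)/(1 − pₑ) = (0.6341 − 0.2559)/(1 − 0.2559) = 0.508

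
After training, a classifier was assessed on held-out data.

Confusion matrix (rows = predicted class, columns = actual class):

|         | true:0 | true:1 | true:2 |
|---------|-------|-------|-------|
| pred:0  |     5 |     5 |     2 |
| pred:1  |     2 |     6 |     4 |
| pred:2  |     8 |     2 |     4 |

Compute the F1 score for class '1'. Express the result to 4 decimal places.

One-vs-rest for '1': TP = diagonal; FP = other classes predicted '1'; FN = '1' predicted as other.
F1 score = 2·TP/(2·TP+FP+FN).
1: TP=6, FP=2+4=6, FN=5+2=7 → 12/25 = 0.48000

0.4800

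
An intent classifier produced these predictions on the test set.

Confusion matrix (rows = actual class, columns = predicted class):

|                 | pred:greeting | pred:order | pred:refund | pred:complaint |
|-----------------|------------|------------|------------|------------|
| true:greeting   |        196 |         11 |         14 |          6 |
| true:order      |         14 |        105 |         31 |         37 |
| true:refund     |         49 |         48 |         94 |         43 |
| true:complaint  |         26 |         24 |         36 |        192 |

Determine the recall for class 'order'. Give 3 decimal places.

One-vs-rest for 'order': TP = diagonal; FP = other classes predicted 'order'; FN = 'order' predicted as other.
recall = TP/(TP+FN).
order: TP=105, FN=14+31+37=82 → 105/187 = 0.5615

0.561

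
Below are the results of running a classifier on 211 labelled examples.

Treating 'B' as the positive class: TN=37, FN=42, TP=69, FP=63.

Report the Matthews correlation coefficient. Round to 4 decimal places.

MCC = (TP·TN − FP·FN) / √((TP+FP)(TP+FN)(TN+FP)(TN+FN))
Numerator = 69·37 − 63·42 = -93
Denominator = √(132·111·100·79) = √115750800 = 10758.7546
MCC = -93 / 10758.7546 = -0.0086

-0.0086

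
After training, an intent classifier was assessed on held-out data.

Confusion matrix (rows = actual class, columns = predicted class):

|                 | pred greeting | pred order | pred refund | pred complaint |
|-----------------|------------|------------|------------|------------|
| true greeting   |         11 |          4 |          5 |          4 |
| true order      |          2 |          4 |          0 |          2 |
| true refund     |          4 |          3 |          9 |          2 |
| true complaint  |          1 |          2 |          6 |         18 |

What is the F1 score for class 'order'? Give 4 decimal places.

0.3810

Take TP from the diagonal, FP from the rest of the 'order' prediction marginal, FN from the rest of the 'order' actual marginal.
F1 score = 2·TP/(2·TP+FP+FN).
order: TP=4, FP=4+3+2=9, FN=2+0+2=4 → 8/21 = 0.38095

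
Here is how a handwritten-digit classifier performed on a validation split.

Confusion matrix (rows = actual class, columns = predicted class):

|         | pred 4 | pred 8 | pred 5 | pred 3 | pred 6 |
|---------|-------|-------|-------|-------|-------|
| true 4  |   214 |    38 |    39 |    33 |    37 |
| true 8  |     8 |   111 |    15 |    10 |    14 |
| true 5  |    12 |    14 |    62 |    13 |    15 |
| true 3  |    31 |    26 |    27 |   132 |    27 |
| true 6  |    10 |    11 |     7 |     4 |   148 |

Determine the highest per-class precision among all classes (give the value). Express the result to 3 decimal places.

0.778

Per-class precision (TP/(TP+FP)):
  4: TP=214, FP=8+12+31+10=61 → 214/275 = 0.7782
  8: TP=111, FP=38+14+26+11=89 → 111/200 = 0.5550
  5: TP=62, FP=39+15+27+7=88 → 62/150 = 0.4133
  3: TP=132, FP=33+10+13+4=60 → 132/192 = 0.6875
  6: TP=148, FP=37+14+15+27=93 → 148/241 = 0.6141
Highest is class '4' with precision = 0.778.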